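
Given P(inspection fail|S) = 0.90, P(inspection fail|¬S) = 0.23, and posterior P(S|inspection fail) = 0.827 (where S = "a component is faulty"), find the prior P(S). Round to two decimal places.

P(S) = 0.55

Bayes' rule in odds form gives O(S|E) = O(S)·[P(E|S)/P(E|¬S)], hence O(S) = O(S|E)/LR.
Posterior odds = 0.827/(1−0.827) = 4.7803. LR = 0.90/0.23 = 3.9130.
Prior odds = 4.7803/3.9130 = 1.2216, so P(S) = 1.2216/(1+1.2216) ≈ 0.55.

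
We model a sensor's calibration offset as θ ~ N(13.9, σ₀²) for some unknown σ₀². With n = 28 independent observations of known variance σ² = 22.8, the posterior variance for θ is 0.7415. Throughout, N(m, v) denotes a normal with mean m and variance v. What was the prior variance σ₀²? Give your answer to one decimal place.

For the Normal–Normal model with known σ², precisions add: τ_n = τ₀ + n/σ².
So 1/σ₀² = 1/0.7415 − 28/22.8 = 1.348618 − 1.228070 = 0.120548.
Hence σ₀² = 1/0.120548 ≈ 8.3.

σ₀² = 8.3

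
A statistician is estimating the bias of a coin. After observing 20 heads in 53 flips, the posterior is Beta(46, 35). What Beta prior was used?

Beta(26, 2)

Beta is conjugate to the binomial likelihood: posterior = Beta(α+s, β+f).
Subtract the data counts: 46−20=26, 35−33=2.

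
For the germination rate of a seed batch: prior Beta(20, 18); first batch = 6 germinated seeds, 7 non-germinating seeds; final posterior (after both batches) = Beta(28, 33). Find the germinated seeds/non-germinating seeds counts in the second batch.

Because Beta–binomial updating is additive in the counts, the combined data contributed (α_post−α_prior, β_post−β_prior) successes and failures.
Total across both batches: 28−20=8 germinated seeds, 33−18=15 non-germinating seeds.
Subtract the first batch: 8−6=2 germinated seeds and 15−7=8 non-germinating seeds.

2 germinated seeds and 8 non-germinating seeds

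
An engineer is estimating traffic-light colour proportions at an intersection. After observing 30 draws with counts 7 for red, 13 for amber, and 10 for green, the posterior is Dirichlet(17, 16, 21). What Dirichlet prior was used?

Dirichlet(10, 3, 11)

For a Dirichlet(α) prior with multinomial counts c, the posterior is Dirichlet(α + c) componentwise.
Subtract each count from the matching posterior parameter: 17−7=10, 16−13=3, 21−10=11.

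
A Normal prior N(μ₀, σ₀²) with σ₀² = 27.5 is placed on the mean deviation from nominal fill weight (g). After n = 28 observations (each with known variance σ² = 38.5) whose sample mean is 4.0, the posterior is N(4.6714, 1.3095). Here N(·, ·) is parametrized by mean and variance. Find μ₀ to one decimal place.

μ₀ = 18.1

With known observation variance, the Normal–Normal posterior has precision τ_n = τ₀ + n/σ² and mean μ_n = (τ₀μ₀ + (n/σ²)x̄)/τ_n.
Here τ₀ = 1/27.5 = 0.036364 and τ_data = 28/38.5 = 0.727273, so τ_n = 0.763637.
Rearranging for μ₀: μ₀ = (μ_n·τ_n − τ_data·x̄)/τ₀ = (4.6714·0.763637 − 0.727273·4.0) / 0.036364 = 0.658162/0.036364 ≈ 18.1.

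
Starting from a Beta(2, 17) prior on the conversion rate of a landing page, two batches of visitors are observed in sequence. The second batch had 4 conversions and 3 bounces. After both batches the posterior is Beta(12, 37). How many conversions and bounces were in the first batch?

6 conversions and 17 bounces

Because Beta–binomial updating is additive in the counts, the combined data contributed (α_post−α_prior, β_post−β_prior) successes and failures.
Total across both batches: 12−2=10 conversions, 37−17=20 bounces.
Subtract the second batch: 10−4=6 conversions and 20−3=17 bounces.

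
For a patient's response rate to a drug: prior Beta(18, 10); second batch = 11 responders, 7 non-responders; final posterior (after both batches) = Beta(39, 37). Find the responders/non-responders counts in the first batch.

Sequential conjugate updates are equivalent to a single update on the pooled data, so total successes = posterior α − prior α and total failures = posterior β − prior β.
Total across both batches: 39−18=21 responders, 37−10=27 non-responders.
Subtract the second batch: 21−11=10 responders and 27−7=20 non-responders.

10 responders and 20 non-responders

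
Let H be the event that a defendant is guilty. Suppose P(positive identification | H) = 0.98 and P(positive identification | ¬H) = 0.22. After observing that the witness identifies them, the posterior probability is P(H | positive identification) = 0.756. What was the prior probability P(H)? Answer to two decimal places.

P(H) = 0.41

Bayes' rule in odds form gives O(H|E) = O(H)·[P(E|H)/P(E|¬H)], hence O(H) = O(H|E)/LR.
Posterior odds = 0.756/(1−0.756) = 3.0984. LR = 0.98/0.22 = 4.4545.
Prior odds = 3.0984/4.4545 = 0.6956, so P(H) = 0.6956/(1+0.6956) ≈ 0.41.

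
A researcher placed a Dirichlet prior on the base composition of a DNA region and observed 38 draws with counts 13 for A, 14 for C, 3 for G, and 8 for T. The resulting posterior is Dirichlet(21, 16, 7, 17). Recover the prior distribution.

For a Dirichlet(α) prior with multinomial counts c, the posterior is Dirichlet(α + c) componentwise.
Subtract each count from the matching posterior parameter: 21−13=8, 16−14=2, 7−3=4, 17−8=9.

Dirichlet(8, 2, 4, 9)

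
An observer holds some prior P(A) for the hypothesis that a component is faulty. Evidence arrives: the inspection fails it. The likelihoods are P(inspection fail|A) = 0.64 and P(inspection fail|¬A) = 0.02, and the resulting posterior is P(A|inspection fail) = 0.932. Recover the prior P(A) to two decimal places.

P(A) = 0.30

In odds form, posterior odds = prior odds × likelihood ratio, so prior odds = posterior odds ÷ LR.
Posterior odds = 0.932/(1−0.932) = 13.7059. LR = 0.64/0.02 = 32.0000.
Prior odds = 13.7059/32.0000 = 0.4283, so P(A) = 0.4283/(1+0.4283) ≈ 0.30.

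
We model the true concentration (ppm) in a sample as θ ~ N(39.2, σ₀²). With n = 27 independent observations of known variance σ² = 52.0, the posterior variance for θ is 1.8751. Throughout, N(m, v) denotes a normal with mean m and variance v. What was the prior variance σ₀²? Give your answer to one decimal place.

Posterior precision equals prior precision plus data precision: 1/σ_n² = 1/σ₀² + n/σ².
So 1/σ₀² = 1/1.8751 − 27/52.0 = 0.533305 − 0.519231 = 0.014074.
Hence σ₀² = 1/0.014074 ≈ 71.1.

σ₀² = 71.1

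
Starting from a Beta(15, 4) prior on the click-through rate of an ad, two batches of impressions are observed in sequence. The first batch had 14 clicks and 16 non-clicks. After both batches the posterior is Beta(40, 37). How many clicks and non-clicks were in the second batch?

Sequential conjugate updates are equivalent to a single update on the pooled data, so total successes = posterior α − prior α and total failures = posterior β − prior β.
Total across both batches: 40−15=25 clicks, 37−4=33 non-clicks.
Subtract the first batch: 25−14=11 clicks and 33−16=17 non-clicks.

11 clicks and 17 non-clicks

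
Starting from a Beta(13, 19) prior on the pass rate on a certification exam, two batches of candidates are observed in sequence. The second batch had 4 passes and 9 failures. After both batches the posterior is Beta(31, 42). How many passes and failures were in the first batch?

Because Beta–binomial updating is additive in the counts, the combined data contributed (α_post−α_prior, β_post−β_prior) successes and failures.
Total across both batches: 31−13=18 passes, 42−19=23 failures.
Subtract the second batch: 18−4=14 passes and 23−9=14 failures.

14 passes and 14 failures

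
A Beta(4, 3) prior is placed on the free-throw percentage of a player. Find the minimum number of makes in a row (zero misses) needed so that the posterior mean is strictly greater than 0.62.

k = 1

After k makes and 0 misses the posterior is Beta(4+k, 3), with mean (4+k)/(4+3+k).
Set (4+k)/(7+k) > 0.62 and solve: k > (0.62·7 − 4)/(1 − 0.62) = 0.895.
The smallest integer exceeding 0.895 is 1, and checking k=1: (5)/(8) = 0.6250 > 0.62.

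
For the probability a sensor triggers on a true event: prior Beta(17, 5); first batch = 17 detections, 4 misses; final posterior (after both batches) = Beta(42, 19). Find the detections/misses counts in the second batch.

Because Beta–binomial updating is additive in the counts, the combined data contributed (α_post−α_prior, β_post−β_prior) successes and failures.
Total across both batches: 42−17=25 detections, 19−5=14 misses.
Subtract the first batch: 25−17=8 detections and 14−4=10 misses.

8 detections and 10 misses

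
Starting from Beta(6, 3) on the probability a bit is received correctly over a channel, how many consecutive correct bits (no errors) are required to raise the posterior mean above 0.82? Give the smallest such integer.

k = 8

After k correct bits and 0 errors the posterior is Beta(6+k, 3), with mean (6+k)/(6+3+k).
Set (6+k)/(9+k) > 0.82 and solve: k > (0.82·9 − 6)/(1 − 0.82) = 7.667.
The smallest integer exceeding 7.667 is 8.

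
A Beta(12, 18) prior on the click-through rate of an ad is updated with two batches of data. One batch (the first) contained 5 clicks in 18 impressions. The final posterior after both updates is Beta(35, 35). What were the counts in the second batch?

18 clicks and 4 non-clicks

Because Beta–binomial updating is additive in the counts, the combined data contributed (α_post−α_prior, β_post−β_prior) successes and failures.
Total across both batches: 35−12=23 clicks, 35−18=17 non-clicks.
Subtract the first batch: 23−5=18 clicks and 17−13=4 non-clicks.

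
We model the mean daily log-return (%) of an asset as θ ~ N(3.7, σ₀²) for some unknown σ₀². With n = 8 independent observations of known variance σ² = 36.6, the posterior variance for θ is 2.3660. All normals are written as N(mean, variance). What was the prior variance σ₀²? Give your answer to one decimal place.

σ₀² = 4.9

Posterior precision equals prior precision plus data precision: 1/σ_n² = 1/σ₀² + n/σ².
So 1/σ₀² = 1/2.3660 − 8/36.6 = 0.422654 − 0.218579 = 0.204075.
Hence σ₀² = 1/0.204075 ≈ 4.9.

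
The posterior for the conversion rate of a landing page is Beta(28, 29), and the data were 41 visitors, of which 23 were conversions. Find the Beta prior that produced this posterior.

Beta(5, 11)

A Beta(a, b) prior with s successes and f failures in binomial data gives a Beta(a+s, b+f) posterior.
Subtract the data counts: 28−23=5, 29−18=11.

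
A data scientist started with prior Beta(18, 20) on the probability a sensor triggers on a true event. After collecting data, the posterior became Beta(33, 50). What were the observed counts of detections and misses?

15 detections and 30 misses

Beta is conjugate to the binomial likelihood: posterior = Beta(a+s, b+f).
So s = 33 − 18 = 15 and f = 50 − 20 = 30.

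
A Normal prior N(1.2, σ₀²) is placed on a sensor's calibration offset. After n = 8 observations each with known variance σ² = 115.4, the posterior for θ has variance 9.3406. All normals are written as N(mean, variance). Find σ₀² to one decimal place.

σ₀² = 26.5

For the Normal–Normal model with known σ², precisions add: τ_n = τ₀ + n/σ².
So 1/σ₀² = 1/9.3406 − 8/115.4 = 0.107060 − 0.069324 = 0.037736.
Hence σ₀² = 1/0.037736 ≈ 26.5.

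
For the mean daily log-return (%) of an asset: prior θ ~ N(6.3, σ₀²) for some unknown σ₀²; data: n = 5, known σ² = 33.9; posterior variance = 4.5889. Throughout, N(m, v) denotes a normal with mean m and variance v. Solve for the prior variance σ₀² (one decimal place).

Posterior precision equals prior precision plus data precision: 1/σ_n² = 1/σ₀² + n/σ².
So 1/σ₀² = 1/4.5889 − 5/33.9 = 0.217917 − 0.147493 = 0.070424.
Hence σ₀² = 1/0.070424 ≈ 14.2.

σ₀² = 14.2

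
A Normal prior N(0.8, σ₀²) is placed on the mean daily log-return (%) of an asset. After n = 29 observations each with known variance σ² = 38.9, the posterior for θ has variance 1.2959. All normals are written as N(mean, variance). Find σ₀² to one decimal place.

For the Normal–Normal model with known σ², precisions add: τ_n = τ₀ + n/σ².
So 1/σ₀² = 1/1.2959 − 29/38.9 = 0.771664 − 0.745501 = 0.026163.
Hence σ₀² = 1/0.026163 ≈ 38.2.

σ₀² = 38.2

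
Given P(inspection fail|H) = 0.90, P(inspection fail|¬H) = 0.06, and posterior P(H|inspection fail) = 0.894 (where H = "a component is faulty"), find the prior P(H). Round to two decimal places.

Bayes' rule in odds form gives O(H|E) = O(H)·[P(E|H)/P(E|¬H)], hence O(H) = O(H|E)/LR.
Posterior odds = 0.894/(1−0.894) = 8.4340. LR = 0.90/0.06 = 15.0000.
Prior odds = 8.4340/15.0000 = 0.5623, so P(H) = 0.5623/(1+0.5623) ≈ 0.36.

P(H) = 0.36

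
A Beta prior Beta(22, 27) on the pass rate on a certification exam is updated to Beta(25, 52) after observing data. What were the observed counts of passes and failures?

3 passes and 25 failures

Beta is conjugate to the binomial likelihood: posterior = Beta(α+s, β+f).
Match parameters: s=25−22=3, f=52−27=25.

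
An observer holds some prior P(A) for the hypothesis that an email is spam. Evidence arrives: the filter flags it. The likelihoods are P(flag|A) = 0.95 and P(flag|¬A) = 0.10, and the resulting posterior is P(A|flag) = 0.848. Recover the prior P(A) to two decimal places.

In odds form, posterior odds = prior odds × likelihood ratio, so prior odds = posterior odds ÷ LR.
Posterior odds = 0.848/(1−0.848) = 5.5789. LR = 0.95/0.10 = 9.5000.
Prior odds = 5.5789/9.5000 = 0.5873, so P(A) = 0.5873/(1+0.5873) ≈ 0.37.

P(A) = 0.37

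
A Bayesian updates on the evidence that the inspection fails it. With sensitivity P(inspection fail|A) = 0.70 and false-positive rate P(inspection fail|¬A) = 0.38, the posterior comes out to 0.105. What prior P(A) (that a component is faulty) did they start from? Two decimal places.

P(A) = 0.06

Bayes' rule in odds form gives O(A|E) = O(A)·[P(E|A)/P(E|¬A)], hence O(A) = O(A|E)/LR.
Posterior odds = 0.105/(1−0.105) = 0.1173. LR = 0.70/0.38 = 1.8421.
Prior odds = 0.1173/1.8421 = 0.0637, so P(A) = 0.0637/(1+0.0637) ≈ 0.06.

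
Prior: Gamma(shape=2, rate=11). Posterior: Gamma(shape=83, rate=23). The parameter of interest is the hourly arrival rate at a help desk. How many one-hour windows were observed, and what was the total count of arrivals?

n = 12 one-hour windows with total 81 arrivals

A Gamma(α, β) prior (rate parametrization) on a Poisson rate with n observations summing to S gives posterior Gamma(α+S, β+n).
Matching: Σxᵢ = 83 − 2 = 81 and n = 23 − 11 = 12.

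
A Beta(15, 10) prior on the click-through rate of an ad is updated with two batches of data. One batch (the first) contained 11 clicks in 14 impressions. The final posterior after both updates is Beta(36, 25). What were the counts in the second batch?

Sequential conjugate updates are equivalent to a single update on the pooled data, so total successes = posterior α − prior α and total failures = posterior β − prior β.
Total across both batches: 36−15=21 clicks, 25−10=15 non-clicks.
Subtract the first batch: 21−11=10 clicks and 15−3=12 non-clicks.

10 clicks and 12 non-clicks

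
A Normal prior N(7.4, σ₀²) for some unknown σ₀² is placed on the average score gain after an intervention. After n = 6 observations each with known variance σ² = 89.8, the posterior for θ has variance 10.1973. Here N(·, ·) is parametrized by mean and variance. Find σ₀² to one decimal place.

For the Normal–Normal model with known σ², precisions add: τ_n = τ₀ + n/σ².
So 1/σ₀² = 1/10.1973 − 6/89.8 = 0.098065 − 0.066815 = 0.031250.
Hence σ₀² = 1/0.031250 ≈ 32.0.

σ₀² = 32.0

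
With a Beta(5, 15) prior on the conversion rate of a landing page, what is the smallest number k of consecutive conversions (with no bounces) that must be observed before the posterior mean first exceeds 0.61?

After k conversions and 0 bounces the posterior is Beta(5+k, 15), with mean (5+k)/(5+15+k).
Set (5+k)/(20+k) > 0.61 and solve: k > (0.61·20 − 5)/(1 − 0.61) = 18.462.
The smallest integer exceeding 18.462 is 19.

k = 19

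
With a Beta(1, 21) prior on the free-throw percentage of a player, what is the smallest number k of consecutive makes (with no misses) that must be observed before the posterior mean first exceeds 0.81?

k = 89

After k makes and 0 misses the posterior is Beta(1+k, 21), with mean (1+k)/(1+21+k).
Set (1+k)/(22+k) > 0.81 and solve: k > (0.81·22 − 1)/(1 − 0.81) = 88.526.
The smallest integer exceeding 88.526 is 89.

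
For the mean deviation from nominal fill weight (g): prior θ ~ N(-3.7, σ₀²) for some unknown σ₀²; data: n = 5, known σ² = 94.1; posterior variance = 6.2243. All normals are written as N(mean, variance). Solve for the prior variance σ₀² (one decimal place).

σ₀² = 9.3

Posterior precision equals prior precision plus data precision: 1/σ_n² = 1/σ₀² + n/σ².
So 1/σ₀² = 1/6.2243 − 5/94.1 = 0.160661 − 0.053135 = 0.107526.
Hence σ₀² = 1/0.107526 ≈ 9.3.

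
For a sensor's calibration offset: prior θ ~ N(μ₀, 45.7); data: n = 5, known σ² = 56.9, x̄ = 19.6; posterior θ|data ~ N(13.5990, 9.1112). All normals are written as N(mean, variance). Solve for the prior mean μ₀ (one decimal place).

μ₀ = -10.5

The posterior mean is a precision-weighted average: μ_n = (τ₀μ₀ + τ_data·x̄)/(τ₀+τ_data), with τ₀=1/σ₀² and τ_data=n/σ².
Here τ₀ = 1/45.7 = 0.021882 and τ_data = 5/56.9 = 0.087873, so τ_n = 0.109755.
Rearranging for μ₀: μ₀ = (μ_n·τ_n − τ_data·x̄)/τ₀ = (13.5990·0.109755 − 0.087873·19.6) / 0.021882 = -0.229753/0.021882 ≈ -10.5.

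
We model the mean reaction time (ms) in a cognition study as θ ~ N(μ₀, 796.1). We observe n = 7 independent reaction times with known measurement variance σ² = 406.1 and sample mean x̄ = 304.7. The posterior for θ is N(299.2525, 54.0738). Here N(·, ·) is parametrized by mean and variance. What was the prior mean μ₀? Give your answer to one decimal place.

μ₀ = 224.5

With known observation variance, the Normal–Normal posterior has precision τ_n = τ₀ + n/σ² and mean μ_n = (τ₀μ₀ + (n/σ²)x̄)/τ_n.
Here τ₀ = 1/796.1 = 0.001256 and τ_data = 7/406.1 = 0.017237, so τ_n = 0.018493.
Rearranging for μ₀: μ₀ = (μ_n·τ_n − τ_data·x̄)/τ₀ = (299.2525·0.018493 − 0.017237·304.7) / 0.001256 = 0.281963/0.001256 ≈ 224.5.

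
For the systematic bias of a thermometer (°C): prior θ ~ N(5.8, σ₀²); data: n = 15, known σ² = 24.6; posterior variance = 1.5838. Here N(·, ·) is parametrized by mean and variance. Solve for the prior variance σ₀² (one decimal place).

Posterior precision equals prior precision plus data precision: 1/σ_n² = 1/σ₀² + n/σ².
So 1/σ₀² = 1/1.5838 − 15/24.6 = 0.631393 − 0.609756 = 0.021637.
Hence σ₀² = 1/0.021637 ≈ 46.2.

σ₀² = 46.2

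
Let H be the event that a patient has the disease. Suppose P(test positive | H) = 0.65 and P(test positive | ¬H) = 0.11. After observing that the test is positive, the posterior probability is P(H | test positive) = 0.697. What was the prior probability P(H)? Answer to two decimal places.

Bayes' rule in odds form gives O(H|E) = O(H)·[P(E|H)/P(E|¬H)], hence O(H) = O(H|E)/LR.
Posterior odds = 0.697/(1−0.697) = 2.3003. LR = 0.65/0.11 = 5.9091.
Prior odds = 2.3003/5.9091 = 0.3893, so P(H) = 0.3893/(1+0.3893) ≈ 0.28.

P(H) = 0.28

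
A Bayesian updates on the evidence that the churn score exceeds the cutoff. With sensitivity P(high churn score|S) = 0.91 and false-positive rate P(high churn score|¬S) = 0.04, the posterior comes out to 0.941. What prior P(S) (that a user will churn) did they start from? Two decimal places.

Bayes' rule in odds form gives O(S|E) = O(S)·[P(E|S)/P(E|¬S)], hence O(S) = O(S|E)/LR.
Posterior odds = 0.941/(1−0.941) = 15.9492. LR = 0.91/0.04 = 22.7500.
Prior odds = 15.9492/22.7500 = 0.7011, so P(S) = 0.7011/(1+0.7011) ≈ 0.41.

P(S) = 0.41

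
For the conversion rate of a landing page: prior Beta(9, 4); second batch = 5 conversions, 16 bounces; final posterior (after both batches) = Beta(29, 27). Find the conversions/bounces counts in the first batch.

15 conversions and 7 bounces

Sequential conjugate updates are equivalent to a single update on the pooled data, so total successes = posterior α − prior α and total failures = posterior β − prior β.
Total across both batches: 29−9=20 conversions, 27−4=23 bounces.
Subtract the second batch: 20−5=15 conversions and 23−16=7 bounces.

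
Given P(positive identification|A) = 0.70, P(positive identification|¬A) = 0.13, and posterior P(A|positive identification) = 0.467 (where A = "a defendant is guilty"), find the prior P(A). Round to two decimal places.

P(A) = 0.14

Bayes' rule in odds form gives O(A|E) = O(A)·[P(E|A)/P(E|¬A)], hence O(A) = O(A|E)/LR.
Posterior odds = 0.467/(1−0.467) = 0.8762. LR = 0.70/0.13 = 5.3846.
Prior odds = 0.8762/5.3846 = 0.1627, so P(A) = 0.1627/(1+0.1627) ≈ 0.14.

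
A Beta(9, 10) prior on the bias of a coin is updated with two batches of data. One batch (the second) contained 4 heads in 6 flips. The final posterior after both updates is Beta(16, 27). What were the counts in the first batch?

3 heads and 15 tails

Sequential conjugate updates are equivalent to a single update on the pooled data, so total successes = posterior α − prior α and total failures = posterior β − prior β.
Total across both batches: 16−9=7 heads, 27−10=17 tails.
Subtract the second batch: 7−4=3 heads and 17−2=15 tails.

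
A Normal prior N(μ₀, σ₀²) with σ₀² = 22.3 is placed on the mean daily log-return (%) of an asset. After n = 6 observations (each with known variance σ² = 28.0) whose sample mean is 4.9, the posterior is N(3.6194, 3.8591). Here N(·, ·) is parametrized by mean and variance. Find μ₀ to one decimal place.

μ₀ = -2.5

The posterior mean is a precision-weighted average: μ_n = (τ₀μ₀ + τ_data·x̄)/(τ₀+τ_data), with τ₀=1/σ₀² and τ_data=n/σ².
Here τ₀ = 1/22.3 = 0.044843 and τ_data = 6/28.0 = 0.214286, so τ_n = 0.259129.
Rearranging for μ₀: μ₀ = (μ_n·τ_n − τ_data·x̄)/τ₀ = (3.6194·0.259129 − 0.214286·4.9) / 0.044843 = -0.112110/0.044843 ≈ -2.5.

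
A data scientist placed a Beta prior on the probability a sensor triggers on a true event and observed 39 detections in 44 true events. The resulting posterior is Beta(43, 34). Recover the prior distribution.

Beta(4, 29)

Beta is conjugate to the binomial likelihood: posterior = Beta(a+s, b+f).
Subtract the data counts: 43−39=4, 34−5=29.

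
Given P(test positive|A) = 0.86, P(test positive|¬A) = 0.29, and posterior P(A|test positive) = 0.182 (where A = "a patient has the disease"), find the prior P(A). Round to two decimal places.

In odds form, posterior odds = prior odds × likelihood ratio, so prior odds = posterior odds ÷ LR.
Posterior odds = 0.182/(1−0.182) = 0.2225. LR = 0.86/0.29 = 2.9655.
Prior odds = 0.2225/2.9655 = 0.0750, so P(A) = 0.0750/(1+0.0750) ≈ 0.07.

P(A) = 0.07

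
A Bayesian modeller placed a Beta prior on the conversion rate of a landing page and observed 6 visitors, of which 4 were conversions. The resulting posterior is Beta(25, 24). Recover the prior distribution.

Beta(21, 22)

Beta is conjugate to the binomial likelihood: posterior = Beta(a+s, b+f).
Subtract the data counts: 25−4=21, 24−2=22.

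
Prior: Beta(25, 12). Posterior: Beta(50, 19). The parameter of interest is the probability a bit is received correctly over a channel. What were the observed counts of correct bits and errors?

25 correct bits and 7 errors

Under Beta–binomial conjugacy the posterior parameters are (α+s, β+f).
So s = 50 − 25 = 25 and f = 19 − 12 = 7.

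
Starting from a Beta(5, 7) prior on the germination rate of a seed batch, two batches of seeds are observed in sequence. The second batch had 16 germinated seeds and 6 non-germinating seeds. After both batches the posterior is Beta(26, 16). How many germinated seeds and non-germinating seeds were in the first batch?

5 germinated seeds and 3 non-germinating seeds

Because Beta–binomial updating is additive in the counts, the combined data contributed (α_post−α_prior, β_post−β_prior) successes and failures.
Total across both batches: 26−5=21 germinated seeds, 16−7=9 non-germinating seeds.
Subtract the second batch: 21−16=5 germinated seeds and 9−6=3 non-germinating seeds.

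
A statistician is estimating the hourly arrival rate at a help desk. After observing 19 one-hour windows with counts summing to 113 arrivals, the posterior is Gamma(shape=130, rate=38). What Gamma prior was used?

Gamma–Poisson conjugacy: posterior shape = α + Σxᵢ, posterior rate = β + n.
So α = 130 − 113 = 17 and β = 38 − 19 = 19.

Gamma(shape=17, rate=19)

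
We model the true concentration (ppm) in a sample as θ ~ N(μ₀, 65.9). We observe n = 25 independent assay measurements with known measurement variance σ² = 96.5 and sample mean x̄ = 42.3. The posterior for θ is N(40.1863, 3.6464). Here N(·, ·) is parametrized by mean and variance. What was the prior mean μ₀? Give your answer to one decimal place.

μ₀ = 4.1

With known observation variance, the Normal–Normal posterior has precision τ_n = τ₀ + n/σ² and mean μ_n = (τ₀μ₀ + (n/σ²)x̄)/τ_n.
Here τ₀ = 1/65.9 = 0.015175 and τ_data = 25/96.5 = 0.259067, so τ_n = 0.274242.
Rearranging for μ₀: μ₀ = (μ_n·τ_n − τ_data·x̄)/τ₀ = (40.1863·0.274242 − 0.259067·42.3) / 0.015175 = 0.062237/0.015175 ≈ 4.1.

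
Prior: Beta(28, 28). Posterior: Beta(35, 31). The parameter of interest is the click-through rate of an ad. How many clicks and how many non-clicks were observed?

7 clicks and 3 non-clicks

Beta is conjugate to the binomial likelihood: posterior = Beta(a+s, b+f).
So s = 35 − 28 = 7 and f = 31 − 28 = 3.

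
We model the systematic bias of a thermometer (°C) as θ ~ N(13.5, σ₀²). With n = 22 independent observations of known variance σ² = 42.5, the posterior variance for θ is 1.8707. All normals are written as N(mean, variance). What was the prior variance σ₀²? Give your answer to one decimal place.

Posterior precision equals prior precision plus data precision: 1/σ_n² = 1/σ₀² + n/σ².
So 1/σ₀² = 1/1.8707 − 22/42.5 = 0.534559 − 0.517647 = 0.016912.
Hence σ₀² = 1/0.016912 ≈ 59.1.

σ₀² = 59.1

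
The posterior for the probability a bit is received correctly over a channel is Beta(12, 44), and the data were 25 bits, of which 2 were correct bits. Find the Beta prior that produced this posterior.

Beta(10, 21)

A Beta(α, β) prior with s successes and f failures in binomial data gives a Beta(α+s, β+f) posterior.
Subtract the data counts: 12−2=10, 44−23=21.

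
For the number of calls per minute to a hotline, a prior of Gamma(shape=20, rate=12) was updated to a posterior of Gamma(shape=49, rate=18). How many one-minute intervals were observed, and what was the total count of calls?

Gamma–Poisson conjugacy: posterior shape = α + Σxᵢ, posterior rate = β + n.
Matching: Σxᵢ = 49 − 20 = 29 and n = 18 − 12 = 6.

n = 6 one-minute intervals with total 29 calls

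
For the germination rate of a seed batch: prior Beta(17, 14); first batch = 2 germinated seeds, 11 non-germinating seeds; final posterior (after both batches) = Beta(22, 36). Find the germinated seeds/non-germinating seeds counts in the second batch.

Because Beta–binomial updating is additive in the counts, the combined data contributed (α_post−α_prior, β_post−β_prior) successes and failures.
Total across both batches: 22−17=5 germinated seeds, 36−14=22 non-germinating seeds.
Subtract the first batch: 5−2=3 germinated seeds and 22−11=11 non-germinating seeds.

3 germinated seeds and 11 non-germinating seeds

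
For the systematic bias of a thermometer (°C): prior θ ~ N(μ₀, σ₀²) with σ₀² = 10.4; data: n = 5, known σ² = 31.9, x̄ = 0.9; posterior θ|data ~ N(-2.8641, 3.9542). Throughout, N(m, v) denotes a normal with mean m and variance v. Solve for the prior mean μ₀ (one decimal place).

μ₀ = -9.0

The posterior mean is a precision-weighted average: μ_n = (τ₀μ₀ + τ_data·x̄)/(τ₀+τ_data), with τ₀=1/σ₀² and τ_data=n/σ².
Here τ₀ = 1/10.4 = 0.096154 and τ_data = 5/31.9 = 0.156740, so τ_n = 0.252894.
Rearranging for μ₀: μ₀ = (μ_n·τ_n − τ_data·x̄)/τ₀ = (-2.8641·0.252894 − 0.156740·0.9) / 0.096154 = -0.865380/0.096154 ≈ -9.0.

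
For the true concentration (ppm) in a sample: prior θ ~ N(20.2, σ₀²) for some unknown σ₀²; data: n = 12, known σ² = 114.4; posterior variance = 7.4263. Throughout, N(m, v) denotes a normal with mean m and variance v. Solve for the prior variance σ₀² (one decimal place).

σ₀² = 33.6

Posterior precision equals prior precision plus data precision: 1/σ_n² = 1/σ₀² + n/σ².
So 1/σ₀² = 1/7.4263 − 12/114.4 = 0.134657 − 0.104895 = 0.029762.
Hence σ₀² = 1/0.029762 ≈ 33.6.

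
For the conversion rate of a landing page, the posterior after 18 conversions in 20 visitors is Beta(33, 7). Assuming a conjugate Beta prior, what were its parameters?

A Beta(a, b) prior with s successes and f failures in binomial data gives a Beta(a+s, b+f) posterior.
So a = 33 − 18 = 15 and b = 7 − 2 = 5.

Beta(15, 5)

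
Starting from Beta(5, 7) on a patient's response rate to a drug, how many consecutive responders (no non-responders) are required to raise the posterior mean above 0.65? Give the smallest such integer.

k = 9

After k responders and 0 non-responders the posterior is Beta(5+k, 7), with mean (5+k)/(5+7+k).
Set (5+k)/(12+k) > 0.65 and solve: k > (0.65·12 − 5)/(1 − 0.65) = 8.000.
The smallest integer exceeding 8.000 is 9.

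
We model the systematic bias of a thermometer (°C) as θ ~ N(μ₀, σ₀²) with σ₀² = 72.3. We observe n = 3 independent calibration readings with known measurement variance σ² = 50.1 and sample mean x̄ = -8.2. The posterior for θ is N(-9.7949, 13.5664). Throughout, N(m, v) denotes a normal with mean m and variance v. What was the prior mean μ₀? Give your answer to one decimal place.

The posterior mean is a precision-weighted average: μ_n = (τ₀μ₀ + τ_data·x̄)/(τ₀+τ_data), with τ₀=1/σ₀² and τ_data=n/σ².
Here τ₀ = 1/72.3 = 0.013831 and τ_data = 3/50.1 = 0.059880, so τ_n = 0.073711.
Rearranging for μ₀: μ₀ = (μ_n·τ_n − τ_data·x̄)/τ₀ = (-9.7949·0.073711 − 0.059880·-8.2) / 0.013831 = -0.230976/0.013831 ≈ -16.7.

μ₀ = -16.7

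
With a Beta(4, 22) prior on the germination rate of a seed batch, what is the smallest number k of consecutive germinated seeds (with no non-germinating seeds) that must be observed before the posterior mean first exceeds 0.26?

After k germinated seeds and 0 non-germinating seeds the posterior is Beta(4+k, 22), with mean (4+k)/(4+22+k).
Set (4+k)/(26+k) > 0.26 and solve: k > (0.26·26 − 4)/(1 − 0.26) = 3.730.
The smallest integer exceeding 3.730 is 4, and checking k=4: (8)/(30) = 0.2667 > 0.26.

k = 4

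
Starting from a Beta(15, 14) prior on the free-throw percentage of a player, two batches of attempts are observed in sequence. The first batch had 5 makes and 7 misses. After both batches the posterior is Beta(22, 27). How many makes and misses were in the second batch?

2 makes and 6 misses

Sequential conjugate updates are equivalent to a single update on the pooled data, so total successes = posterior α − prior α and total failures = posterior β − prior β.
Total across both batches: 22−15=7 makes, 27−14=13 misses.
Subtract the first batch: 7−5=2 makes and 13−7=6 misses.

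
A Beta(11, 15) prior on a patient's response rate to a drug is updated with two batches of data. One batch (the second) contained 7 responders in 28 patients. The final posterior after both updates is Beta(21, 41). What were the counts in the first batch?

3 responders and 5 non-responders

Sequential conjugate updates are equivalent to a single update on the pooled data, so total successes = posterior α − prior α and total failures = posterior β − prior β.
Total across both batches: 21−11=10 responders, 41−15=26 non-responders.
Subtract the second batch: 10−7=3 responders and 26−21=5 non-responders.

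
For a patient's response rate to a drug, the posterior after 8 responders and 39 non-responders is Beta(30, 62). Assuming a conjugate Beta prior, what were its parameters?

Beta(22, 23)

Beta is conjugate to the binomial likelihood: posterior = Beta(α+s, β+f).
Subtract the data counts: 30−8=22, 62−39=23.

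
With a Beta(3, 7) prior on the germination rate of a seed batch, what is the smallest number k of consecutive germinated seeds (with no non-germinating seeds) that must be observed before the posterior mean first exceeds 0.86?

k = 41

After k germinated seeds and 0 non-germinating seeds the posterior is Beta(3+k, 7), with mean (3+k)/(3+7+k).
Set (3+k)/(10+k) > 0.86 and solve: k > (0.86·10 − 3)/(1 − 0.86) = 40.000.
The smallest integer exceeding 40.000 is 41, and checking k=41: (44)/(51) = 0.8627 > 0.86.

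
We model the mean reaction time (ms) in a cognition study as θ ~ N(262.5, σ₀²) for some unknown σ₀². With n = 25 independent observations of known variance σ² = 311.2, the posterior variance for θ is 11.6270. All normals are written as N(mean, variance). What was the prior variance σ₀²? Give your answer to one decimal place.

σ₀² = 176.3

For the Normal–Normal model with known σ², precisions add: τ_n = τ₀ + n/σ².
So 1/σ₀² = 1/11.6270 − 25/311.2 = 0.086007 − 0.080334 = 0.005673.
Hence σ₀² = 1/0.005673 ≈ 176.3.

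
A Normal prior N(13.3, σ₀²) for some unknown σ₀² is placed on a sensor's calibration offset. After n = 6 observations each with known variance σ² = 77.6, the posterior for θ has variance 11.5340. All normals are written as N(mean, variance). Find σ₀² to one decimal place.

For the Normal–Normal model with known σ², precisions add: τ_n = τ₀ + n/σ².
So 1/σ₀² = 1/11.5340 − 6/77.6 = 0.086700 − 0.077320 = 0.009380.
Hence σ₀² = 1/0.009380 ≈ 106.6.

σ₀² = 106.6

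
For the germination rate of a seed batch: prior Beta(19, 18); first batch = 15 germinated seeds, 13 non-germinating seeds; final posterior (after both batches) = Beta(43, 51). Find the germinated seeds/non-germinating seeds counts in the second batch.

Because Beta–binomial updating is additive in the counts, the combined data contributed (α_post−α_prior, β_post−β_prior) successes and failures.
Total across both batches: 43−19=24 germinated seeds, 51−18=33 non-germinating seeds.
Subtract the first batch: 24−15=9 germinated seeds and 33−13=20 non-germinating seeds.

9 germinated seeds and 20 non-germinating seeds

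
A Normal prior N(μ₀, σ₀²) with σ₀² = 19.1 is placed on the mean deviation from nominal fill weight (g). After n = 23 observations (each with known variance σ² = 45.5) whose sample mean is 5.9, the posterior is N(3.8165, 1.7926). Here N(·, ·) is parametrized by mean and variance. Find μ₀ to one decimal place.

μ₀ = -16.3

The posterior mean is a precision-weighted average: μ_n = (τ₀μ₀ + τ_data·x̄)/(τ₀+τ_data), with τ₀=1/σ₀² and τ_data=n/σ².
Here τ₀ = 1/19.1 = 0.052356 and τ_data = 23/45.5 = 0.505495, so τ_n = 0.557851.
Rearranging for μ₀: μ₀ = (μ_n·τ_n − τ_data·x̄)/τ₀ = (3.8165·0.557851 − 0.505495·5.9) / 0.052356 = -0.853382/0.052356 ≈ -16.3.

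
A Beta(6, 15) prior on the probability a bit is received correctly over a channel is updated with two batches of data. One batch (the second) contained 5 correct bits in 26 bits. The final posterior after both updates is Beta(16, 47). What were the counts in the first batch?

5 correct bits and 11 errors

Sequential conjugate updates are equivalent to a single update on the pooled data, so total successes = posterior α − prior α and total failures = posterior β − prior β.
Total across both batches: 16−6=10 correct bits, 47−15=32 errors.
Subtract the second batch: 10−5=5 correct bits and 32−21=11 errors.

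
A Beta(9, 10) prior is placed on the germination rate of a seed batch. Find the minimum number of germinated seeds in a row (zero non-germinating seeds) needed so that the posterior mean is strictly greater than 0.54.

After k germinated seeds and 0 non-germinating seeds the posterior is Beta(9+k, 10), with mean (9+k)/(9+10+k).
Set (9+k)/(19+k) > 0.54 and solve: k > (0.54·19 − 9)/(1 − 0.54) = 2.739.
The smallest integer exceeding 2.739 is 3.

k = 3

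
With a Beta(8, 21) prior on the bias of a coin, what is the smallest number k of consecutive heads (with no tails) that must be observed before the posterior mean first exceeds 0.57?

k = 20

After k heads and 0 tails the posterior is Beta(8+k, 21), with mean (8+k)/(8+21+k).
Set (8+k)/(29+k) > 0.57 and solve: k > (0.57·29 − 8)/(1 − 0.57) = 19.837.
The smallest integer exceeding 19.837 is 20.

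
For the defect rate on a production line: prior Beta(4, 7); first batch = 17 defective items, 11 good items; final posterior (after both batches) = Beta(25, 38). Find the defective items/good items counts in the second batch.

4 defective items and 20 good items

Sequential conjugate updates are equivalent to a single update on the pooled data, so total successes = posterior α − prior α and total failures = posterior β − prior β.
Total across both batches: 25−4=21 defective items, 38−7=31 good items.
Subtract the first batch: 21−17=4 defective items and 31−11=20 good items.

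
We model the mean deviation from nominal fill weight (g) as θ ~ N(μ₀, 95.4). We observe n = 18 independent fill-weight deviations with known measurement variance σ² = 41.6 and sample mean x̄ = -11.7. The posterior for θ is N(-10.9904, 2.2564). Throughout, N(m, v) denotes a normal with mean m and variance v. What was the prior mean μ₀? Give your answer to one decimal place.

μ₀ = 18.3

The posterior mean is a precision-weighted average: μ_n = (τ₀μ₀ + τ_data·x̄)/(τ₀+τ_data), with τ₀=1/σ₀² and τ_data=n/σ².
Here τ₀ = 1/95.4 = 0.010482 and τ_data = 18/41.6 = 0.432692, so τ_n = 0.443174.
Rearranging for μ₀: μ₀ = (μ_n·τ_n − τ_data·x̄)/τ₀ = (-10.9904·0.443174 − 0.432692·-11.7) / 0.010482 = 0.191837/0.010482 ≈ 18.3.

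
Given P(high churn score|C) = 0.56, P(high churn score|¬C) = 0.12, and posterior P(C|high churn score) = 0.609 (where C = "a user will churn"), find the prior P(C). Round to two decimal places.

In odds form, posterior odds = prior odds × likelihood ratio, so prior odds = posterior odds ÷ LR.
Posterior odds = 0.609/(1−0.609) = 1.5575. LR = 0.56/0.12 = 4.6667.
Prior odds = 1.5575/4.6667 = 0.3337, so P(C) = 0.3337/(1+0.3337) ≈ 0.25.

P(C) = 0.25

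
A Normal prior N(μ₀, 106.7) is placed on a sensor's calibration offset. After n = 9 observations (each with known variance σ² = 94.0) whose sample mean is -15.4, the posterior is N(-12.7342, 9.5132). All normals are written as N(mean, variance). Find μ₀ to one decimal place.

μ₀ = 14.5

With known observation variance, the Normal–Normal posterior has precision τ_n = τ₀ + n/σ² and mean μ_n = (τ₀μ₀ + (n/σ²)x̄)/τ_n.
Here τ₀ = 1/106.7 = 0.009372 and τ_data = 9/94.0 = 0.095745, so τ_n = 0.105117.
Rearranging for μ₀: μ₀ = (μ_n·τ_n − τ_data·x̄)/τ₀ = (-12.7342·0.105117 − 0.095745·-15.4) / 0.009372 = 0.135892/0.009372 ≈ 14.5.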